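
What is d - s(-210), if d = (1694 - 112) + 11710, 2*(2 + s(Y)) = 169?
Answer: 26419/2 ≈ 13210.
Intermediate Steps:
s(Y) = 165/2 (s(Y) = -2 + (1/2)*169 = -2 + 169/2 = 165/2)
d = 13292 (d = 1582 + 11710 = 13292)
d - s(-210) = 13292 - 1*165/2 = 13292 - 165/2 = 26419/2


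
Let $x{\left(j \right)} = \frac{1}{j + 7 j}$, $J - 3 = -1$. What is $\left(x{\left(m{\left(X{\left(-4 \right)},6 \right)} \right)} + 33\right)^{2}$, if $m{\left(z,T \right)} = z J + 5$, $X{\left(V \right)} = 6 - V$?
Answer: $\frac{43573201}{40000} \approx 1089.3$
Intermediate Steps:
$J = 2$ ($J = 3 - 1 = 2$)
$m{\left(z,T \right)} = 5 + 2 z$ ($m{\left(z,T \right)} = z 2 + 5 = 2 z + 5 = 5 + 2 z$)
$x{\left(j \right)} = \frac{1}{8 j}$
$\left(x{\left(m{\left(X{\left(-4 \right)},6 \right)} \right)} + 33\right)^{2} = \left(\frac{1}{8 \left(5 + 2 \left(6 - -4\right)\right)} + 33\right)^{2} = \left(\frac{1}{8 \left(5 + 2 \left(6 + 4\right)\right)} + 33\right)^{2} = \left(\frac{1}{8 \left(5 + 2 \cdot 10\right)} + 33\right)^{2} = \left(\frac{1}{8 \left(5 + 20\right)} + 33\right)^{2} = \left(\frac{1}{8 \cdot 25} + 33\right)^{2} = \left(\frac{1}{8} \cdot \frac{1}{25} + 33\right)^{2} = \left(\frac{1}{200} + 33\right)^{2} = \left(\frac{6601}{200}\right)^{2} = \frac{43573201}{40000}$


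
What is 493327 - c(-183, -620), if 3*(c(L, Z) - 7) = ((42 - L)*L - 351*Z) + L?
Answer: 434566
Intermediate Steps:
c(L, Z) = 7 - 117*Z + L/3 + L*(42 - L)/3 (c(L, Z) = 7 + (((42 - L)*L - 351*Z) + L)/3 = 7 + ((L*(42 - L) - 351*Z) + L)/3 = 7 + ((-351*Z + L*(42 - L)) + L)/3 = 7 + (L - 351*Z + L*(42 - L))/3 = 7 + (-117*Z + L/3 + L*(42 - L)/3) = 7 - 117*Z + L/3 + L*(42 - L)/3)
493327 - c(-183, -620) = 493327 - (7 - 117*(-620) - ⅓*(-183)² + (43/3)*(-183)) = 493327 - (7 + 72540 - ⅓*33489 - 2623) = 493327 - (7 + 72540 - 11163 - 2623) = 493327 - 1*58761 = 493327 - 58761 = 434566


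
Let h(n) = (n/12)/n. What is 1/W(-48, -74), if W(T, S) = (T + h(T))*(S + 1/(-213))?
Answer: 2556/9063725 ≈ 0.00028200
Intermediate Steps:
h(n) = 1/12 (h(n) = (n*(1/12))/n = (n/12)/n = 1/12)
W(T, S) = (-1/213 + S)*(1/12 + T) (W(T, S) = (T + 1/12)*(S + 1/(-213)) = (1/12 + T)*(S - 1/213) = (1/12 + T)*(-1/213 + S) = (-1/213 + S)*(1/12 + T))
1/W(-48, -74) = 1/(-1/2556 - 1/213*(-48) + (1/12)*(-74) - 74*(-48)) = 1/(-1/2556 + 16/71 - 37/6 + 3552) = 1/(9063725/2556) = 2556/9063725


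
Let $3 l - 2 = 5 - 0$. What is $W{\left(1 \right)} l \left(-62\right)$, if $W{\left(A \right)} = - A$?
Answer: $\frac{434}{3} \approx 144.67$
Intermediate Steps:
$l = \frac{7}{3}$ ($l = \frac{2}{3} + \frac{5 - 0}{3} = \frac{2}{3} + \frac{5 + 0}{3} = \frac{2}{3} + \frac{1}{3} \cdot 5 = \frac{2}{3} + \frac{5}{3} = \frac{7}{3} \approx 2.3333$)
$W{\left(1 \right)} l \left(-62\right) = \left(-1\right) 1 \cdot \frac{7}{3} \left(-62\right) = \left(-1\right) \frac{7}{3} \left(-62\right) = \left(- \frac{7}{3}\right) \left(-62\right) = \frac{434}{3}$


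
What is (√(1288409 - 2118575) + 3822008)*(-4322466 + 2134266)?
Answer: -8363317905600 - 2188200*I*√830166 ≈ -8.3633e+12 - 1.9937e+9*I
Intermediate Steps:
(√(1288409 - 2118575) + 3822008)*(-4322466 + 2134266) = (√(-830166) + 3822008)*(-2188200) = (I*√830166 + 3822008)*(-2188200) = (3822008 + I*√830166)*(-2188200) = -8363317905600 - 2188200*I*√830166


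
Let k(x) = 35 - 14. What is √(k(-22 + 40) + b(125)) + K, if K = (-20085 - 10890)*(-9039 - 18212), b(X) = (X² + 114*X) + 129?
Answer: 844099725 + 5*√1201 ≈ 8.4410e+8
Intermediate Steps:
k(x) = 21
b(X) = 129 + X² + 114*X
K = 844099725 (K = -30975*(-27251) = 844099725)
√(k(-22 + 40) + b(125)) + K = √(21 + (129 + 125² + 114*125)) + 844099725 = √(21 + (129 + 15625 + 14250)) + 844099725 = √(21 + 30004) + 844099725 = √30025 + 844099725 = 5*√1201 + 844099725 = 844099725 + 5*√1201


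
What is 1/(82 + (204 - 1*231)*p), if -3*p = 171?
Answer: 1/1621 ≈ 0.00061690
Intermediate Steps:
p = -57 (p = -1/3*171 = -57)
1/(82 + (204 - 1*231)*p) = 1/(82 + (204 - 1*231)*(-57)) = 1/(82 + (204 - 231)*(-57)) = 1/(82 - 27*(-57)) = 1/(82 + 1539) = 1/1621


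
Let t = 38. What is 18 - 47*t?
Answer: -1768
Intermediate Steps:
18 - 47*t = 18 - 47*38 = 18 - 1786 = -1768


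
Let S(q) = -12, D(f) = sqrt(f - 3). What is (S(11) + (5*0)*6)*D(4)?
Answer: -12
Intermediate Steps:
D(f) = sqrt(-3 + f)
(S(11) + (5*0)*6)*D(4) = (-12 + (5*0)*6)*sqrt(-3 + 4) = (-12 + 0*6)*sqrt(1) = (-12 + 0)*1 = -12*1 = -12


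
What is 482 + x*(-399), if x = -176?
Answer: 70706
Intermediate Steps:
482 + x*(-399) = 482 - 176*(-399) = 482 + 70224 = 70706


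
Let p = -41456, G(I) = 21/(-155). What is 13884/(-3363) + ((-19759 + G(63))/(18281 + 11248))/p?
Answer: -439065678897787/106351458595560 ≈ -4.1284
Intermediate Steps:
G(I) = -21/155 (G(I) = 21*(-1/155) = -21/155)
13884/(-3363) + ((-19759 + G(63))/(18281 + 11248))/p = 13884/(-3363) + ((-19759 - 21/155)/(18281 + 11248))/(-41456) = 13884*(-1/3363) - 3062666/155/29529*(-1/41456) = -4628/1121 - 3062666/155*1/29529*(-1/41456) = -4628/1121 - 3062666/4576995*(-1/41456) = -4628/1121 + 1531333/94871952360 = -439065678897787/106351458595560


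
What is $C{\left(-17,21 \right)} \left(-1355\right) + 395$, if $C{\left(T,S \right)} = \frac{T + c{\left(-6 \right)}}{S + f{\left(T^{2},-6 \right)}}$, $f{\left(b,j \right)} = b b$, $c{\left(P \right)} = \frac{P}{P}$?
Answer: $\frac{16510385}{41771} \approx 395.26$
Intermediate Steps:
$c{\left(P \right)} = 1$
$f{\left(b,j \right)} = b^{2}$
$C{\left(T,S \right)} = \frac{1 + T}{S + T^{4}}$ ($C{\left(T,S \right)} = \frac{T + 1}{S + \left(T^{2}\right)^{2}} = \frac{1 + T}{S + T^{4}}$)
$C{\left(-17,21 \right)} \left(-1355\right) + 395 = \frac{1 - 17}{21 + \left(-17\right)^{4}} \left(-1355\right) + 395 = \frac{1}{21 + 83521} \left(-16\right) \left(-1355\right) + 395 = \frac{1}{83542} \left(-16\right) \left(-1355\right) + 395 = \left(- \frac{8}{41771}\right) \left(-1355\right) + 395 = \frac{10840}{41771} + 395 = \frac{16510385}{41771}$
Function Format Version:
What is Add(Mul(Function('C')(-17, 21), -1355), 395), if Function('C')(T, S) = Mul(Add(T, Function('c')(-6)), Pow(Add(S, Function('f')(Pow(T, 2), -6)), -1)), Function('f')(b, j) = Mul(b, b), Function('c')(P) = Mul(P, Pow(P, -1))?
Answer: Rational(16510385, 41771) ≈ 395.26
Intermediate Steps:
Function('c')(P) = 1
Function('f')(b, j) = Pow(b, 2)
Function('C')(T, S) = Mul(Pow(Add(S, Pow(T, 4)), -1), Add(1, T)) (Function('C')(T, S) = Mul(Add(T, 1), Pow(Add(S, Pow(Pow(T, 2), 2)), -1)) = Mul(Add(1, T), Pow(Add(S, Pow(T, 4)), -1)) = Mul(Pow(Add(S, Pow(T, 4)), -1), Add(1, T)))
Add(Mul(Function('C')(-17, 21), -1355), 395) = Add(Mul(Mul(Pow(Add(21, Pow(-17, 4)), -1), Add(1, -17)), -1355), 395) = Add(Mul(Mul(Pow(Add(21, 83521), -1), -16), -1355), 395) = Add(Mul(Mul(Pow(83542, -1), -16), -1355), 395) = Add(Mul(Mul(Rational(1, 83542), -16), -1355), 395) = Add(Mul(Rational(-8, 41771), -1355), 395) = Add(Rational(10840, 41771), 395) = Rational(16510385, 41771)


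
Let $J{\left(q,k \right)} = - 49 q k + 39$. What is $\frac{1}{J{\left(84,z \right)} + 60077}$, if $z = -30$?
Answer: $\frac{1}{183596} \approx 5.4467 \cdot 10^{-6}$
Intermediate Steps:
$J{\left(q,k \right)} = 39 - 49 k q$ ($J{\left(q,k \right)} = - 49 k q + 39 = 39 - 49 k q$)
$\frac{1}{J{\left(84,z \right)} + 60077} = \frac{1}{\left(39 - \left(-1470\right) 84\right) + 60077} = \frac{1}{\left(39 + 123480\right) + 60077} = \frac{1}{123519 + 60077} = \frac{1}{183596}$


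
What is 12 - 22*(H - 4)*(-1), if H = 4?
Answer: 12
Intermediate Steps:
12 - 22*(H - 4)*(-1) = 12 - 22*(4 - 4)*(-1) = 12 - 0*(-1) = 12 - 22*0 = 12 + 0 = 12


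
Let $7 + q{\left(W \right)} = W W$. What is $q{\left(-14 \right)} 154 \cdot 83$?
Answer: $2415798$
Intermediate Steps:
$q{\left(W \right)} = -7 + W^{2}$ ($q{\left(W \right)} = -7 + W W = -7 + W^{2}$)
$q{\left(-14 \right)} 154 \cdot 83 = \left(-7 + \left(-14\right)^{2}\right) 154 \cdot 83 = \left(-7 + 196\right) 154 \cdot 83 = 189 \cdot 154 \cdot 83 = 29106 \cdot 83 = 2415798$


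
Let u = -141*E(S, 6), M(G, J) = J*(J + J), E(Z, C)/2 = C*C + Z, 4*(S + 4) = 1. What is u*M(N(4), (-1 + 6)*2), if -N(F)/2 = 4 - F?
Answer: -1818900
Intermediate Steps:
S = -15/4 (S = -4 + (1/4)*1 = -4 + 1/4 = -15/4 ≈ -3.7500)
N(F) = -8 + 2*F (N(F) = -2*(4 - F) = -8 + 2*F)
E(Z, C) = 2*Z + 2*C**2 (E(Z, C) = 2*(C*C + Z) = 2*(C**2 + Z) = 2*(Z + C**2) = 2*Z + 2*C**2)
M(G, J) = 2*J**2 (M(G, J) = J*(2*J) = 2*J**2)
u = -18189/2 (u = -141*(2*(-15/4) + 2*6**2) = -141*(-15/2 + 2*36) = -141*(-15/2 + 72) = -141*129/2 = -18189/2 ≈ -9094.5)
u*M(N(4), (-1 + 6)*2) = -18189*((-1 + 6)*2)**2 = -18189*(5*2)**2 = -18189*10**2 = -18189*100 = -18189/2*200 = -1818900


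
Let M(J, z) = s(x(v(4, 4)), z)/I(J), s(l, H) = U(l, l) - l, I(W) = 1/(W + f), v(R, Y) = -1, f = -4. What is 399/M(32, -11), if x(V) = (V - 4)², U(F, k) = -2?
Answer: -19/36 ≈ -0.52778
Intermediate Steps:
x(V) = (-4 + V)²
I(W) = 1/(-4 + W) (I(W) = 1/(W - 4) = 1/(-4 + W))
s(l, H) = -2 - l
M(J, z) = 108 - 27*J (M(J, z) = (-2 - (-4 - 1)²)/(1/(-4 + J)) = (-2 - 1*(-5)²)*(-4 + J) = (-2 - 1*25)*(-4 + J) = (-2 - 25)*(-4 + J) = -27*(-4 + J) = 108 - 27*J)
399/M(32, -11) = 399/(108 - 27*32) = 399/(108 - 864) = 399/(-756) = 399*(-1/756) = -19/36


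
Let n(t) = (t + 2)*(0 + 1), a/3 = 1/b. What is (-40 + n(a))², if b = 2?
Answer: 5329/4 ≈ 1332.3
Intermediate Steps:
a = 3/2 ≈ 1.5000
n(t) = 2 + t (n(t) = (2 + t)*1 = 2 + t)
(-40 + n(a))² = (-40 + (2 + 3/2))² = (-40 + 7/2)² = (-73/2)² = 5329/4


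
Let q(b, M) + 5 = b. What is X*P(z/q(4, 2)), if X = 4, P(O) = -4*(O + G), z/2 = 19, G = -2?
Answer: 640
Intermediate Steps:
q(b, M) = -5 + b
z = 38 (z = 2*19 = 38)
P(O) = 8 - 4*O (P(O) = -4*(O - 2) = -4*(-2 + O) = 8 - 4*O)
X*P(z/q(4, 2)) = 4*(8 - 152/(-5 + 4)) = 4*(8 - 152/(-1)) = 4*(8 - 152*(-1)) = 4*(8 - 4*(-38)) = 4*(8 + 152) = 4*160 = 640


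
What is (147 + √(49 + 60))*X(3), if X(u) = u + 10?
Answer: 1911 + 13*√109 ≈ 2046.7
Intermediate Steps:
X(u) = 10 + u
(147 + √(49 + 60))*X(3) = (147 + √(49 + 60))*(10 + 3) = (147 + √109)*13 = 1911 + 13*√109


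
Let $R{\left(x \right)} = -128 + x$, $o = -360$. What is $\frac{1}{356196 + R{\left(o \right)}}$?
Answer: $\frac{1}{355708} \approx 2.8113 \cdot 10^{-6}$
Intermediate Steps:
$\frac{1}{356196 + R{\left(o \right)}} = \frac{1}{356196 - 488} = \frac{1}{355708}$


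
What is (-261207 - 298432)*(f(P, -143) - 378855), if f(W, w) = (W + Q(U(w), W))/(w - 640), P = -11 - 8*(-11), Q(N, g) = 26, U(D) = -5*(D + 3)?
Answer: 166013309751952/783 ≈ 2.1202e+11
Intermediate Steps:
U(D) = -15 - 5*D (U(D) = -5*(3 + D) = -15 - 5*D)
P = 77 (P = -11 + 88 = 77)
f(W, w) = (26 + W)/(-640 + w) (f(W, w) = (W + 26)/(w - 640) = (26 + W)/(-640 + w))
(-261207 - 298432)*(f(P, -143) - 378855) = (-261207 - 298432)*((26 + 77)/(-640 - 143) - 378855) = -559639*(103/(-783) - 378855) = -559639*(-1/783*103 - 378855) = -559639*(-103/783 - 378855) = -559639*(-296643568/783) = 166013309751952/783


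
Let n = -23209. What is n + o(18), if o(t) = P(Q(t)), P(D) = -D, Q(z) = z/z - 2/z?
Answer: -208889/9 ≈ -23210.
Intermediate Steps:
Q(z) = 1 - 2/z
o(t) = -(-2 + t)/t
n + o(18) = -23209 + (2 - 1*18)/18 = -23209 + (2 - 18)/18 = -23209 + (1/18)*(-16) = -23209 - 8/9 = -208889/9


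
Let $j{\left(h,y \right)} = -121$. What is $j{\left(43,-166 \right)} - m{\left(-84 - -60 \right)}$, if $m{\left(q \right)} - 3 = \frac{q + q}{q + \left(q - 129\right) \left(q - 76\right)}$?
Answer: $- \frac{157848}{1273} \approx -124.0$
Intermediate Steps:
$m{\left(q \right)} = 3 + \frac{2 q}{q + \left(-129 + q\right) \left(-76 + q\right)}$ ($m{\left(q \right)} = 3 + \frac{q + q}{q + \left(q - 129\right) \left(q - 76\right)} = 3 + \frac{2 q}{q + \left(-129 + q\right) \left(-76 + q\right)}$)
$j{\left(43,-166 \right)} - m{\left(-84 - -60 \right)} = -121 - \frac{29412 - 610 \left(-84 - -60\right) + 3 \left(-84 - -60\right)^{2}}{9804 + \left(-84 - -60\right)^{2} - 204 \left(-84 - -60\right)} = -121 - \frac{29412 - 610 \left(-84 + 60\right) + 3 \left(-84 + 60\right)^{2}}{9804 + \left(-84 + 60\right)^{2} - 204 \left(-84 + 60\right)} = -121 - \frac{29412 - -14640 + 3 \left(-24\right)^{2}}{9804 + \left(-24\right)^{2} - -4896} = -121 - \frac{29412 + 14640 + 3 \cdot 576}{9804 + 576 + 4896} = -121 - \frac{29412 + 14640 + 1728}{15276} = -121 - \frac{1}{15276} \cdot 45780 = -121 - \frac{3815}{1273} = - \frac{157848}{1273}$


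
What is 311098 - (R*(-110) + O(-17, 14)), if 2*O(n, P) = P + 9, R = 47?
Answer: 632513/2 ≈ 3.1626e+5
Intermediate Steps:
O(n, P) = 9/2 + P/2 (O(n, P) = (P + 9)/2 = (9 + P)/2 = 9/2 + P/2)
311098 - (R*(-110) + O(-17, 14)) = 311098 - (47*(-110) + (9/2 + (½)*14)) = 311098 - (-5170 + (9/2 + 7)) = 311098 - (-5170 + 23/2) = 311098 - 1*(-10317/2) = 311098 + 10317/2 = 632513/2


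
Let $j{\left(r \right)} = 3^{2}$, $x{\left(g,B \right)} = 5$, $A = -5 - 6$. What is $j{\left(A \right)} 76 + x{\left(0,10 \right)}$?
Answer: $689$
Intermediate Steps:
$A = -11$ ($A = -5 - 6 = -11$)
$j{\left(r \right)} = 9$
$j{\left(A \right)} 76 + x{\left(0,10 \right)} = 9 \cdot 76 + 5 = 684 + 5 = 689$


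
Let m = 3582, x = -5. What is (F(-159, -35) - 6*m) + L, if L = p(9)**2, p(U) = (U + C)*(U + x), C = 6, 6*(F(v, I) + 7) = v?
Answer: -35851/2 ≈ -17926.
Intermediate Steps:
F(v, I) = -7 + v/6
p(U) = (-5 + U)*(6 + U) (p(U) = (U + 6)*(U - 5) = (6 + U)*(-5 + U) = (-5 + U)*(6 + U))
L = 3600 (L = (-30 + 9 + 9**2)**2 = (-30 + 9 + 81)**2 = 60**2 = 3600)
(F(-159, -35) - 6*m) + L = ((-7 + (1/6)*(-159)) - 6*3582) + 3600 = ((-7 - 53/2) - 21492) + 3600 = (-67/2 - 21492) + 3600 = -43051/2 + 3600 = -35851/2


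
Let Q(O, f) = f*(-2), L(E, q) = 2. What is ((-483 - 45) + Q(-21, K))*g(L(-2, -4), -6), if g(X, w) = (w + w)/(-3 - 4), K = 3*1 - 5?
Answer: -6288/7 ≈ -898.29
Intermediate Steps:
K = -2 (K = 3 - 5 = -2)
Q(O, f) = -2*f
g(X, w) = -2*w/7 (g(X, w) = (2*w)/(-7) = (2*w)*(-⅐) = -2*w/7)
((-483 - 45) + Q(-21, K))*g(L(-2, -4), -6) = ((-483 - 45) - 2*(-2))*(-2/7*(-6)) = (-528 + 4)*(12/7) = -524*12/7 = -6288/7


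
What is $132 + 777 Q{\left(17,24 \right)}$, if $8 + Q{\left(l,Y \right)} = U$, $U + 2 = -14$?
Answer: $-18516$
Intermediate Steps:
$U = -16$ ($U = -2 - 14 = -16$)
$Q{\left(l,Y \right)} = -24$ ($Q{\left(l,Y \right)} = -8 - 16 = -24$)
$132 + 777 Q{\left(17,24 \right)} = 132 + 777 \left(-24\right) = 132 - 18648 = -18516$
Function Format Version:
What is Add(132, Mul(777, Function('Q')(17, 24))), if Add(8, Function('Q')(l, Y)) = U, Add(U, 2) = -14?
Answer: -18516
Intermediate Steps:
U = -16 (U = Add(-2, -14) = -16)
Function('Q')(l, Y) = -24 (Function('Q')(l, Y) = Add(-8, -16) = -24)
Add(132, Mul(777, Function('Q')(17, 24))) = Add(132, Mul(777, -24)) = Add(132, -18648) = -18516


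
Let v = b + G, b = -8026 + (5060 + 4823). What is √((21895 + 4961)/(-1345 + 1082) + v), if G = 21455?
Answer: 10*√16054046/263 ≈ 152.35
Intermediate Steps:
b = 1857 (b = -8026 + 9883 = 1857)
v = 23312 (v = 1857 + 21455 = 23312)
√((21895 + 4961)/(-1345 + 1082) + v) = √((21895 + 4961)/(-1345 + 1082) + 23312) = √(26856/(-263) + 23312) = √(26856*(-1/263) + 23312) = √(-26856/263 + 23312) = √(6104200/263) = 10*√16054046/263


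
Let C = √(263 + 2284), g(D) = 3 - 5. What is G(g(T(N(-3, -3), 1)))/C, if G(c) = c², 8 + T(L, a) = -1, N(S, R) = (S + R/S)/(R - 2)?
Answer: 4*√283/849 ≈ 0.079258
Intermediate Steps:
N(S, R) = (S + R/S)/(-2 + R)
T(L, a) = -9 (T(L, a) = -8 - 1 = -9)
g(D) = -2
C = 3*√283 (C = √2547 = 3*√283 ≈ 50.468)
G(g(T(N(-3, -3), 1)))/C = (-2)²/((3*√283)) = 4*(√283/849) = 4*√283/849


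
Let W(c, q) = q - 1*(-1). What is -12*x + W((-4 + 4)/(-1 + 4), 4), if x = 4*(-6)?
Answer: 293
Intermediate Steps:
W(c, q) = 1 + q (W(c, q) = q + 1 = 1 + q)
x = -24
-12*x + W((-4 + 4)/(-1 + 4), 4) = -12*(-24) + (1 + 4) = 288 + 5 = 293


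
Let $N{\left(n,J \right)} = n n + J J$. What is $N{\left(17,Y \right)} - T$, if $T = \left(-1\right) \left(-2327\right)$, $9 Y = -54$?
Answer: $-2002$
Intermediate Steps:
$Y = -6$ ($Y = \frac{1}{9} \left(-54\right) = -6$)
$N{\left(n,J \right)} = J^{2} + n^{2}$ ($N{\left(n,J \right)} = n^{2} + J^{2} = J^{2} + n^{2}$)
$T = 2327$
$N{\left(17,Y \right)} - T = \left(\left(-6\right)^{2} + 17^{2}\right) - 2327 = \left(36 + 289\right) - 2327 = 325 - 2327 = -2002$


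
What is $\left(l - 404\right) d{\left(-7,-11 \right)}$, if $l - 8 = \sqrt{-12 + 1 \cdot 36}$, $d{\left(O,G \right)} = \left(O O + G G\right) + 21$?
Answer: $-75636 + 382 \sqrt{6} \approx -74700.0$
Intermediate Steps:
$d{\left(O,G \right)} = 21 + G^{2} + O^{2}$ ($d{\left(O,G \right)} = \left(O^{2} + G^{2}\right) + 21 = \left(G^{2} + O^{2}\right) + 21 = 21 + G^{2} + O^{2}$)
$l = 8 + 2 \sqrt{6}$ ($l = 8 + \sqrt{-12 + 1 \cdot 36} = 8 + \sqrt{-12 + 36} = 8 + \sqrt{24} = 8 + 2 \sqrt{6} \approx 12.899$)
$\left(l - 404\right) d{\left(-7,-11 \right)} = \left(\left(8 + 2 \sqrt{6}\right) - 404\right) \left(21 + \left(-11\right)^{2} + \left(-7\right)^{2}\right) = \left(-396 + 2 \sqrt{6}\right) \left(21 + 121 + 49\right) = \left(-396 + 2 \sqrt{6}\right) 191 = -75636 + 382 \sqrt{6}$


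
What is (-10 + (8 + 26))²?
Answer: 576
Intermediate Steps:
(-10 + (8 + 26))² = (-10 + 34)² = 24² = 576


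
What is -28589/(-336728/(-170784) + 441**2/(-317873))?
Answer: -17636691337596/838892005 ≈ -21024.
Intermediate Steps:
-28589/(-336728/(-170784) + 441**2/(-317873)) = -28589/(-336728*(-1/170784) + 194481*(-1/317873)) = -28589/(42091/21348 - 194481/317873) = -28589/9227812055/6785952804 = -28589*6785952804/9227812055 = -17636691337596/838892005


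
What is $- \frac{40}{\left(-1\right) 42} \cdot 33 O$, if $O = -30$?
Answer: $- \frac{6600}{7} \approx -942.86$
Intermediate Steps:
$- \frac{40}{\left(-1\right) 42} \cdot 33 O = - \frac{40}{\left(-1\right) 42} \cdot 33 \left(-30\right) = - \frac{40}{-42} \left(-990\right) = \left(-40\right) \left(- \frac{1}{42}\right) \left(-990\right) = \frac{20}{21} \left(-990\right) = - \frac{6600}{7}$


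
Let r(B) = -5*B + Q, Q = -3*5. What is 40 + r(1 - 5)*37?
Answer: 225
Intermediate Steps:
Q = -15
r(B) = -15 - 5*B (r(B) = -5*B - 15 = -15 - 5*B)
40 + r(1 - 5)*37 = 40 + (-15 - 5*(1 - 5))*37 = 40 + (-15 - 5*(-4))*37 = 40 + (-15 + 20)*37 = 40 + 5*37 = 40 + 185 = 225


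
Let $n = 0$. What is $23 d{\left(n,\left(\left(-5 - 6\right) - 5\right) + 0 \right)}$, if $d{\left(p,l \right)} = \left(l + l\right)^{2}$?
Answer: $23552$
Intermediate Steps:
$d{\left(p,l \right)} = 4 l^{2}$ ($d{\left(p,l \right)} = \left(2 l\right)^{2} = 4 l^{2}$)
$23 d{\left(n,\left(\left(-5 - 6\right) - 5\right) + 0 \right)} = 23 \cdot 4 \left(\left(\left(-5 - 6\right) - 5\right) + 0\right)^{2} = 23 \cdot 4 \left(\left(-11 - 5\right) + 0\right)^{2} = 23 \cdot 4 \left(-16 + 0\right)^{2} = 23 \cdot 4 \left(-16\right)^{2} = 23 \cdot 4 \cdot 256 = 23 \cdot 1024 = 23552$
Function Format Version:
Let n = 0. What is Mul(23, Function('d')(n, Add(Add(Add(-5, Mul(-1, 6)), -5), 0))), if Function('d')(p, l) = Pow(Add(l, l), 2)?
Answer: 23552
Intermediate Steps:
Function('d')(p, l) = Mul(4, Pow(l, 2)) (Function('d')(p, l) = Pow(Mul(2, l), 2) = Mul(4, Pow(l, 2)))
Mul(23, Function('d')(n, Add(Add(Add(-5, Mul(-1, 6)), -5), 0))) = Mul(23, Mul(4, Pow(Add(Add(Add(-5, Mul(-1, 6)), -5), 0), 2))) = Mul(23, Mul(4, Pow(Add(Add(Add(-5, -6), -5), 0), 2))) = Mul(23, Mul(4, Pow(Add(Add(-11, -5), 0), 2))) = Mul(23, Mul(4, Pow(Add(-16, 0), 2))) = Mul(23, Mul(4, Pow(-16, 2))) = Mul(23, Mul(4, 256)) = Mul(23, 1024) = 23552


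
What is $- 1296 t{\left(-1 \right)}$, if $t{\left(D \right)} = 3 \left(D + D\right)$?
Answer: $7776$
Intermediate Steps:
$t{\left(D \right)} = 6 D$ ($t{\left(D \right)} = 3 \cdot 2 D = 6 D$)
$- 1296 t{\left(-1 \right)} = - 1296 \cdot 6 \left(-1\right) = \left(-1296\right) \left(-6\right) = 7776$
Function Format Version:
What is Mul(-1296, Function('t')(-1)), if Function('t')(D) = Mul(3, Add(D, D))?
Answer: 7776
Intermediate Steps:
Function('t')(D) = Mul(6, D) (Function('t')(D) = Mul(3, Mul(2, D)) = Mul(6, D))
Mul(-1296, Function('t')(-1)) = Mul(-1296, Mul(6, -1)) = Mul(-1296, -6) = 7776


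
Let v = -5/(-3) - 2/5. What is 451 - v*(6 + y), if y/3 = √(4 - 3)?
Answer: 2198/5 ≈ 439.60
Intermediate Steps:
v = 19/15 (v = -5*(-⅓) - 2*⅕ = 5/3 - ⅖ = 19/15 ≈ 1.2667)
y = 3 (y = 3*√(4 - 3) = 3*√1 = 3*1 = 3)
451 - v*(6 + y) = 451 - 19*(6 + 3)/15 = 451 - 19*9/15 = 451 - 1*57/5 = 451 - 57/5 = 2198/5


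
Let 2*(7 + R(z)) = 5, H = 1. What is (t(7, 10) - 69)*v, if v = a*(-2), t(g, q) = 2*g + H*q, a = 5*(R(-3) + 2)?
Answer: -1125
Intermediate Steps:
R(z) = -9/2 (R(z) = -7 + (1/2)*5 = -7 + 5/2 = -9/2)
a = -25/2 (a = 5*(-9/2 + 2) = 5*(-5/2) = -25/2 ≈ -12.500)
t(g, q) = q + 2*g (t(g, q) = 2*g + 1*q = 2*g + q = q + 2*g)
v = 25 (v = -25/2*(-2) = 25)
(t(7, 10) - 69)*v = ((10 + 2*7) - 69)*25 = ((10 + 14) - 69)*25 = (24 - 69)*25 = -45*25 = -1125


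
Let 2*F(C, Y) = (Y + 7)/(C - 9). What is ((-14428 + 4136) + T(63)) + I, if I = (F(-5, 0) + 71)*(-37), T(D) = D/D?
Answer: -51635/4 ≈ -12909.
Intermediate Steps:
F(C, Y) = (7 + Y)/(2*(-9 + C)) (F(C, Y) = ((Y + 7)/(C - 9))/2 = ((7 + Y)/(-9 + C))/2 = (7 + Y)/(2*(-9 + C)))
T(D) = 1
I = -10471/4 (I = ((7 + 0)/(2*(-9 - 5)) + 71)*(-37) = ((1/2)*7/(-14) + 71)*(-37) = ((1/2)*(-1/14)*7 + 71)*(-37) = (-1/4 + 71)*(-37) = (283/4)*(-37) = -10471/4 ≈ -2617.8)
((-14428 + 4136) + T(63)) + I = ((-14428 + 4136) + 1) - 10471/4 = (-10292 + 1) - 10471/4 = -10291 - 10471/4 = -51635/4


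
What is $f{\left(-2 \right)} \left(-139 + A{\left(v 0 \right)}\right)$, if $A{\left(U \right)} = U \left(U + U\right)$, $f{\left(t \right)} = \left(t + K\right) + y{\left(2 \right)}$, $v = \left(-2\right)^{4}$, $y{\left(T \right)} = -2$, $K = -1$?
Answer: $695$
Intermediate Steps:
$v = 16$
$f{\left(t \right)} = -3 + t$ ($f{\left(t \right)} = \left(t - 1\right) - 2 = \left(-1 + t\right) - 2 = -3 + t$)
$A{\left(U \right)} = 2 U^{2}$ ($A{\left(U \right)} = U 2 U = 2 U^{2}$)
$f{\left(-2 \right)} \left(-139 + A{\left(v 0 \right)}\right) = \left(-3 - 2\right) \left(-139 + 2 \left(16 \cdot 0\right)^{2}\right) = - 5 \left(-139 + 2 \cdot 0^{2}\right) = - 5 \left(-139 + 2 \cdot 0\right) = - 5 \left(-139 + 0\right) = \left(-5\right) \left(-139\right) = 695$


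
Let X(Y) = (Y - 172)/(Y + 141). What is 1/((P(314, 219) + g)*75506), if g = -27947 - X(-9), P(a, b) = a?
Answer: -66/137699348375 ≈ -4.7931e-10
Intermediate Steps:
X(Y) = (-172 + Y)/(141 + Y)
g = -3688823/132 (g = -27947 - (-172 - 9)/(141 - 9) = -27947 - (-181)/132 = -27947 - 1*(-181/132) = -27947 + 181/132 = -3688823/132 ≈ -27946.)
1/((P(314, 219) + g)*75506) = 1/((314 - 3688823/132)*75506) = (1/75506)/(-3647375/132) = -132/3647375*1/75506 = -66/137699348375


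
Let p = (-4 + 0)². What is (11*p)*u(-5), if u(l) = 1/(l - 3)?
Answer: -22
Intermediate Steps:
p = 16 (p = (-4)² = 16)
u(l) = 1/(-3 + l)
(11*p)*u(-5) = (11*16)/(-3 - 5) = 176/(-8) = 176*(-⅛) = -22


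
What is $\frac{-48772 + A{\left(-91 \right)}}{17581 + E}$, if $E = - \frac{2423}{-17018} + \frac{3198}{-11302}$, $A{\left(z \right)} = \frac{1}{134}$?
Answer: $- \frac{4690339996619}{1690728711749} \approx -2.7742$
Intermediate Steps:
$A{\left(z \right)} = \frac{1}{134}$
$E = - \frac{13519409}{96168718}$ ($E = \left(-2423\right) \left(- \frac{1}{17018}\right) + 3198 \left(- \frac{1}{11302}\right) = \frac{2423}{17018} - \frac{1599}{5651} = - \frac{13519409}{96168718} \approx -0.14058$)
$\frac{-48772 + A{\left(-91 \right)}}{17581 + E} = \frac{-48772 + \frac{1}{134}}{17581 - \frac{13519409}{96168718}} = - \frac{6535447}{134 \cdot \frac{1690728711749}{96168718}} = \left(- \frac{6535447}{134}\right) \frac{96168718}{1690728711749} = - \frac{4690339996619}{1690728711749}$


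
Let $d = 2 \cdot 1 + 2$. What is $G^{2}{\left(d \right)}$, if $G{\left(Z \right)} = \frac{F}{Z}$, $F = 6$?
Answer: $\frac{9}{4} \approx 2.25$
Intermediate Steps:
$d = 4$ ($d = 2 + 2 = 4$)
$G{\left(Z \right)} = \frac{6}{Z}$
$G^{2}{\left(d \right)} = \left(\frac{6}{4}\right)^{2} = \left(6 \cdot \frac{1}{4}\right)^{2} = \left(\frac{3}{2}\right)^{2} = \frac{9}{4}$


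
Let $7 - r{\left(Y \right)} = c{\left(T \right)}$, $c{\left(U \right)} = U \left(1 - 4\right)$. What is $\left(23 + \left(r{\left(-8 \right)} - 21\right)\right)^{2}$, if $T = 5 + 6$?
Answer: $1764$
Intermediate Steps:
$T = 11$
$c{\left(U \right)} = - 3 U$ ($c{\left(U \right)} = U \left(-3\right) = - 3 U$)
$r{\left(Y \right)} = 40$ ($r{\left(Y \right)} = 7 - \left(-3\right) 11 = 7 - -33 = 7 + 33 = 40$)
$\left(23 + \left(r{\left(-8 \right)} - 21\right)\right)^{2} = \left(23 + \left(40 - 21\right)\right)^{2} = \left(23 + 19\right)^{2} = 42^{2} = 1764$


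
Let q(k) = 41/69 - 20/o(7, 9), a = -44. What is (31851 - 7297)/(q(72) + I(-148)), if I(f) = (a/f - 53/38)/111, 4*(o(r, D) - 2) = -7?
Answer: -88137024972/285064027 ≈ -309.18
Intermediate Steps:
o(r, D) = 1/4 (o(r, D) = 2 + (1/4)*(-7) = 2 - 7/4 = 1/4)
q(k) = -5479/69 (q(k) = 41/69 - 20/1/4 = 41*(1/69) - 20*4 = 41/69 - 80 = -5479/69)
I(f) = -53/4218 - 44/(111*f) (I(f) = (-44/f - 53/38)/111 = (-44/f - 53*1/38)*(1/111) = (-44/f - 53/38)*(1/111) = (-53/38 - 44/f)*(1/111) = -53/4218 - 44/(111*f))
(31851 - 7297)/(q(72) + I(-148)) = (31851 - 7297)/(-5479/69 + (1/4218)*(-1672 - 53*(-148))/(-148)) = 24554/(-5479/69 + (1/4218)*(-1/148)*(-1672 + 7844)) = 24554/(-5479/69 + (1/4218)*(-1/148)*6172) = 24554/(-5479/69 - 1543/156066) = 24554/(-285064027/3589518) = 24554*(-3589518/285064027) = -88137024972/285064027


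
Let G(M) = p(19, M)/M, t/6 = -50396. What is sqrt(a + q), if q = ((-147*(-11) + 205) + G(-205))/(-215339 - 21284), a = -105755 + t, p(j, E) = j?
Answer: 2*I*sqrt(240082903508539265885)/48507715 ≈ 638.85*I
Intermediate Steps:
t = -302376 (t = 6*(-50396) = -302376)
G(M) = 19/M
a = -408131 (a = -105755 - 302376 = -408131)
q = -373491/48507715 (q = ((-147*(-11) + 205) + 19/(-205))/(-215339 - 21284) = ((1617 + 205) + 19*(-1/205))/(-236623) = (1822 - 19/205)*(-1/236623) = (373491/205)*(-1/236623) = -373491/48507715 ≈ -0.0076996)
sqrt(a + q) = sqrt(-408131 - 373491/48507715) = sqrt(-19797502604156/48507715) = 2*I*sqrt(240082903508539265885)/48507715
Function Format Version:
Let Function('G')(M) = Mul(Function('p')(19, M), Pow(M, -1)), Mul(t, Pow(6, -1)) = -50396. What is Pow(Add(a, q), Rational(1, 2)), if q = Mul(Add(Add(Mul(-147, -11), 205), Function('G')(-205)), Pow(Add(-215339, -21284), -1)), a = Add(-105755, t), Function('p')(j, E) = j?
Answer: Mul(Rational(2, 48507715), I, Pow(240082903508539265885, Rational(1, 2))) ≈ Mul(638.85, I)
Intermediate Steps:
t = -302376 (t = Mul(6, -50396) = -302376)
Function('G')(M) = Mul(19, Pow(M, -1))
a = -408131 (a = Add(-105755, -302376) = -408131)
q = Rational(-373491, 48507715) (q = Mul(Add(Add(Mul(-147, -11), 205), Mul(19, Pow(-205, -1))), Pow(Add(-215339, -21284), -1)) = Mul(Add(Add(1617, 205), Mul(19, Rational(-1, 205))), Pow(-236623, -1)) = Mul(Add(1822, Rational(-19, 205)), Rational(-1, 236623)) = Mul(Rational(373491, 205), Rational(-1, 236623)) = Rational(-373491, 48507715) ≈ -0.0076996)
Pow(Add(a, q), Rational(1, 2)) = Pow(Add(-408131, Rational(-373491, 48507715)), Rational(1, 2)) = Pow(Rational(-19797502604156, 48507715), Rational(1, 2)) = Mul(Rational(2, 48507715), I, Pow(240082903508539265885, Rational(1, 2)))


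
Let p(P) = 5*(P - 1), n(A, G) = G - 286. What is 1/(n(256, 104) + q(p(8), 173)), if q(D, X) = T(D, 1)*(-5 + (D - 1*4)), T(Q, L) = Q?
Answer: 1/728 ≈ 0.0013736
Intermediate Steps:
n(A, G) = -286 + G
p(P) = -5 + 5*P (p(P) = 5*(-1 + P) = -5 + 5*P)
q(D, X) = D*(-9 + D) (q(D, X) = D*(-5 + (D - 1*4)) = D*(-5 + (D - 4)) = D*(-5 + (-4 + D)) = D*(-9 + D))
1/(n(256, 104) + q(p(8), 173)) = 1/((-286 + 104) + (-5 + 5*8)*(-9 + (-5 + 5*8))) = 1/(-182 + (-5 + 40)*(-9 + (-5 + 40))) = 1/(-182 + 35*(-9 + 35)) = 1/(-182 + 35*26) = 1/(-182 + 910) = 1/728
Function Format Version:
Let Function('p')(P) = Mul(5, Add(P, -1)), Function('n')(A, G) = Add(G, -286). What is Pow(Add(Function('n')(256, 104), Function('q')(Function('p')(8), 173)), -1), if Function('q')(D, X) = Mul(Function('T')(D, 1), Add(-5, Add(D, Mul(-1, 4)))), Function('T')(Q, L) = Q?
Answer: Rational(1, 728) ≈ 0.0013736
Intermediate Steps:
Function('n')(A, G) = Add(-286, G)
Function('p')(P) = Add(-5, Mul(5, P)) (Function('p')(P) = Mul(5, Add(-1, P)) = Add(-5, Mul(5, P)))
Function('q')(D, X) = Mul(D, Add(-9, D)) (Function('q')(D, X) = Mul(D, Add(-5, Add(D, Mul(-1, 4)))) = Mul(D, Add(-5, Add(D, -4))) = Mul(D, Add(-5, Add(-4, D))) = Mul(D, Add(-9, D)))
Pow(Add(Function('n')(256, 104), Function('q')(Function('p')(8), 173)), -1) = Pow(Add(Add(-286, 104), Mul(Add(-5, Mul(5, 8)), Add(-9, Add(-5, Mul(5, 8))))), -1) = Pow(Add(-182, Mul(Add(-5, 40), Add(-9, Add(-5, 40)))), -1) = Pow(Add(-182, Mul(35, Add(-9, 35))), -1) = Pow(Add(-182, Mul(35, 26)), -1) = Pow(Add(-182, 910), -1) = Pow(728, -1) = Rational(1, 728)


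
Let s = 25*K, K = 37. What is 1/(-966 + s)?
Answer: -1/41 ≈ -0.024390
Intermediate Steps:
s = 925 (s = 25*37 = 925)
1/(-966 + s) = 1/(-966 + 925) = 1/(-41) = -1/41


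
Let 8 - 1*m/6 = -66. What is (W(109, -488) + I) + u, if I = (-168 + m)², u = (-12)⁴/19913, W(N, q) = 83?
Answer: 1518566203/19913 ≈ 76260.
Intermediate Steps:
m = 444 (m = 48 - 6*(-66) = 48 + 396 = 444)
u = 20736/19913 (u = 20736*(1/19913) = 20736/19913 ≈ 1.0413)
I = 76176 (I = (-168 + 444)² = 276² = 76176)
(W(109, -488) + I) + u = (83 + 76176) + 20736/19913 = 76259 + 20736/19913 = 1518566203/19913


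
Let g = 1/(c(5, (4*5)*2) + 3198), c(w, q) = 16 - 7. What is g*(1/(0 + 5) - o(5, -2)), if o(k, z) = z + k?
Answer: -14/16035 ≈ -0.00087309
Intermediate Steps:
c(w, q) = 9
o(k, z) = k + z
g = 1/3207 (g = 1/(9 + 3198) = 1/3207 ≈ 0.00031182)
g*(1/(0 + 5) - o(5, -2)) = (1/(0 + 5) - (5 - 2))/3207 = (1/5 - 1*3)/3207 = (⅕ - 3)/3207 = (1/3207)*(-14/5) = -14/16035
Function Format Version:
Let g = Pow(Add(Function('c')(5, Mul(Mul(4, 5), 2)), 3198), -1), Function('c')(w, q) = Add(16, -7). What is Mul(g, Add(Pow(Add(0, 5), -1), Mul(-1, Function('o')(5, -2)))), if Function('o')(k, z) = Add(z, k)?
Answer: Rational(-14, 16035) ≈ -0.00087309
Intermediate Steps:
Function('c')(w, q) = 9
Function('o')(k, z) = Add(k, z)
g = Rational(1, 3207) (g = Pow(Add(9, 3198), -1) = Pow(3207, -1) = Rational(1, 3207) ≈ 0.00031182)
Mul(g, Add(Pow(Add(0, 5), -1), Mul(-1, Function('o')(5, -2)))) = Mul(Rational(1, 3207), Add(Pow(Add(0, 5), -1), Mul(-1, Add(5, -2)))) = Mul(Rational(1, 3207), Add(Pow(5, -1), Mul(-1, 3))) = Mul(Rational(1, 3207), Add(Rational(1, 5), -3)) = Mul(Rational(1, 3207), Rational(-14, 5)) = Rational(-14, 16035)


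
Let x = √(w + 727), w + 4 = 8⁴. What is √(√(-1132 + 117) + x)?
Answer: √(√4819 + I*√1015) ≈ 8.5381 + 1.8657*I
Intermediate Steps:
w = 4092 (w = -4 + 8⁴ = -4 + 4096 = 4092)
x = √4819 (x = √(4092 + 727) = √4819 ≈ 69.419)
√(√(-1132 + 117) + x) = √(√(-1132 + 117) + √4819) = √(√(-1015) + √4819) = √(I*√1015 + √4819) = √(√4819 + I*√1015)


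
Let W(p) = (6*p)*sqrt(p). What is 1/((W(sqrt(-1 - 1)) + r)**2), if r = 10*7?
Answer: 1/(4*(35 + 3*2**(3/4)*I**(3/2))**2) ≈ 0.00024346 - 5.5988e-5*I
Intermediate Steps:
r = 70
W(p) = 6*p**(3/2)
1/((W(sqrt(-1 - 1)) + r)**2) = 1/((6*(sqrt(-1 - 1))**(3/2) + 70)**2) = 1/((6*(sqrt(-2))**(3/2) + 70)**2) = 1/((6*(I*sqrt(2))**(3/2) + 70)**2) = 1/((6*(2**(3/4)*I**(3/2)) + 70)**2) = 1/((6*2**(3/4)*I**(3/2) + 70)**2) = 1/((70 + 6*2**(3/4)*I**(3/2))**2) = (70 + 6*2**(3/4)*I**(3/2))**(-2)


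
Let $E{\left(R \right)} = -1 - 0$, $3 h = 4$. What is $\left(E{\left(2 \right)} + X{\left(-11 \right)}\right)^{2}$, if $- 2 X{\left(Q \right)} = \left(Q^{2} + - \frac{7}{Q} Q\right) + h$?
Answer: $\frac{30976}{9} \approx 3441.8$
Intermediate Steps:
$h = \frac{4}{3}$ ($h = \frac{1}{3} \cdot 4 = \frac{4}{3} \approx 1.3333$)
$X{\left(Q \right)} = \frac{17}{6} - \frac{Q^{2}}{2}$ ($X{\left(Q \right)} = - \frac{\left(Q^{2} + - \frac{7}{Q} Q\right) + \frac{4}{3}}{2} = - \frac{\left(Q^{2} - 7\right) + \frac{4}{3}}{2} = - \frac{\left(-7 + Q^{2}\right) + \frac{4}{3}}{2} = - \frac{- \frac{17}{3} + Q^{2}}{2} = \frac{17}{6} - \frac{Q^{2}}{2}$)
$E{\left(R \right)} = -1$ ($E{\left(R \right)} = -1 + 0 = -1$)
$\left(E{\left(2 \right)} + X{\left(-11 \right)}\right)^{2} = \left(-1 + \left(\frac{17}{6} - \frac{\left(-11\right)^{2}}{2}\right)\right)^{2} = \left(-1 + \left(\frac{17}{6} - \frac{121}{2}\right)\right)^{2} = \left(-1 - \frac{173}{3}\right)^{2} = \left(- \frac{176}{3}\right)^{2} = \frac{30976}{9}$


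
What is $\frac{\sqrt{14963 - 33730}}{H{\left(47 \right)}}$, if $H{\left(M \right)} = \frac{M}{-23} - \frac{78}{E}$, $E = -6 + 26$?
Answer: $- \frac{1610 i \sqrt{383}}{1367} \approx - 23.049 i$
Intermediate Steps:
$E = 20$
$H{\left(M \right)} = - \frac{39}{10} - \frac{M}{23}$ ($H{\left(M \right)} = \frac{M}{-23} - \frac{78}{20} = M \left(- \frac{1}{23}\right) - \frac{39}{10} = - \frac{M}{23} - \frac{39}{10} = - \frac{39}{10} - \frac{M}{23}$)
$\frac{\sqrt{14963 - 33730}}{H{\left(47 \right)}} = \frac{\sqrt{14963 - 33730}}{- \frac{39}{10} - \frac{47}{23}} = \frac{\sqrt{-18767}}{- \frac{39}{10} - \frac{47}{23}} = \frac{7 i \sqrt{383}}{- \frac{1367}{230}} = 7 i \sqrt{383} \left(- \frac{230}{1367}\right) = - \frac{1610 i \sqrt{383}}{1367}$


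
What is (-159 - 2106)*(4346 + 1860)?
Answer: -14056590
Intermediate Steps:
(-159 - 2106)*(4346 + 1860) = -2265*6206 = -14056590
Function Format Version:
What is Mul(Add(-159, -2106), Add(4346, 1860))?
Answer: -14056590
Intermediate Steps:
Mul(Add(-159, -2106), Add(4346, 1860)) = Mul(-2265, 6206) = -14056590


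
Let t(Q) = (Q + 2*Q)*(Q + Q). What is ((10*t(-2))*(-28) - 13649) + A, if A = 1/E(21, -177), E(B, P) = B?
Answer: -427748/21 ≈ -20369.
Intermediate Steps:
t(Q) = 6*Q² (t(Q) = (3*Q)*(2*Q) = 6*Q²)
A = 1/21 ≈ 0.047619
((10*t(-2))*(-28) - 13649) + A = ((10*(6*(-2)²))*(-28) - 13649) + 1/21 = ((10*(6*4))*(-28) - 13649) + 1/21 = ((10*24)*(-28) - 13649) + 1/21 = (240*(-28) - 13649) + 1/21 = (-6720 - 13649) + 1/21 = -20369 + 1/21 = -427748/21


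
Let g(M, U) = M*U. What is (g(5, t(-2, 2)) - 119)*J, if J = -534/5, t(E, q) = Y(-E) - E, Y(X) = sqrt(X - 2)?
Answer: 58206/5 ≈ 11641.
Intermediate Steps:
Y(X) = sqrt(-2 + X)
t(E, q) = sqrt(-2 - E) - E
J = -534/5 ≈ -106.80
(g(5, t(-2, 2)) - 119)*J = (5*(sqrt(-2 - 1*(-2)) - 1*(-2)) - 119)*(-534/5) = (5*(sqrt(-2 + 2) + 2) - 119)*(-534/5) = (5*(sqrt(0) + 2) - 119)*(-534/5) = (5*(0 + 2) - 119)*(-534/5) = (5*2 - 119)*(-534/5) = (10 - 119)*(-534/5) = -109*(-534/5) = 58206/5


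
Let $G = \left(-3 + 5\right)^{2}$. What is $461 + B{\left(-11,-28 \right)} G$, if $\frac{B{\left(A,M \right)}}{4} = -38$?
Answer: $-147$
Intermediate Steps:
$B{\left(A,M \right)} = -152$ ($B{\left(A,M \right)} = 4 \left(-38\right) = -152$)
$G = 4$ ($G = 2^{2} = 4$)
$461 + B{\left(-11,-28 \right)} G = 461 - 608 = -147$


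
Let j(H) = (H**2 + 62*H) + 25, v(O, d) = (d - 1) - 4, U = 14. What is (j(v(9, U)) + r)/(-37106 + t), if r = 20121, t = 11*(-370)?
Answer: -20785/41176 ≈ -0.50478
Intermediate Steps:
t = -4070
v(O, d) = -5 + d (v(O, d) = (-1 + d) - 4 = -5 + d)
j(H) = 25 + H**2 + 62*H
(j(v(9, U)) + r)/(-37106 + t) = ((25 + (-5 + 14)**2 + 62*(-5 + 14)) + 20121)/(-37106 - 4070) = ((25 + 9**2 + 62*9) + 20121)/(-41176) = ((25 + 81 + 558) + 20121)*(-1/41176) = (664 + 20121)*(-1/41176) = 20785*(-1/41176) = -20785/41176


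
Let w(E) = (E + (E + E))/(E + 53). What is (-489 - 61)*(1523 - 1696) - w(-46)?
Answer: 666188/7 ≈ 95170.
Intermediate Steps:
w(E) = 3*E/(53 + E) (w(E) = (E + 2*E)/(53 + E) = (3*E)/(53 + E) = 3*E/(53 + E))
(-489 - 61)*(1523 - 1696) - w(-46) = (-489 - 61)*(1523 - 1696) - 3*(-46)/(53 - 46) = -550*(-173) - 3*(-46)/7 = 95150 - 3*(-46)/7 = 95150 - 1*(-138/7) = 95150 + 138/7 = 666188/7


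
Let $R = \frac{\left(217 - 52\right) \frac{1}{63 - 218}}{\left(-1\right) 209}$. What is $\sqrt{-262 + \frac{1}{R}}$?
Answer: $\frac{i \sqrt{591}}{3} \approx 8.1035 i$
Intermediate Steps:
$R = \frac{3}{589}$ ($R = \frac{165 \frac{1}{-155}}{-209} = 165 \left(- \frac{1}{155}\right) \left(- \frac{1}{209}\right) = \left(- \frac{33}{31}\right) \left(- \frac{1}{209}\right) = \frac{3}{589} \approx 0.0050934$)
$\sqrt{-262 + \frac{1}{R}} = \sqrt{-262 + \frac{1}{\frac{3}{589}}} = \sqrt{-262 + \frac{589}{3}} = \sqrt{- \frac{197}{3}} = \frac{i \sqrt{591}}{3}$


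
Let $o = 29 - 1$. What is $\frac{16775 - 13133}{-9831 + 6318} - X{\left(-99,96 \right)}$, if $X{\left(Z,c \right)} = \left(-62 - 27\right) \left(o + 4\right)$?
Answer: $\frac{3333794}{1171} \approx 2847.0$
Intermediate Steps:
$o = 28$ ($o = 29 - 1 = 28$)
$X{\left(Z,c \right)} = -2848$ ($X{\left(Z,c \right)} = \left(-62 - 27\right) \left(28 + 4\right) = \left(-89\right) 32 = -2848$)
$\frac{16775 - 13133}{-9831 + 6318} - X{\left(-99,96 \right)} = \frac{16775 - 13133}{-9831 + 6318} - -2848 = \frac{3642}{-3513} + 2848 = 3642 \left(- \frac{1}{3513}\right) + 2848 = - \frac{1214}{1171} + 2848 = \frac{3333794}{1171}$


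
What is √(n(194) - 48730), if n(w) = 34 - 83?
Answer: I*√48779 ≈ 220.86*I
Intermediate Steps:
n(w) = -49
√(n(194) - 48730) = √(-49 - 48730) = √(-48779) = I*√48779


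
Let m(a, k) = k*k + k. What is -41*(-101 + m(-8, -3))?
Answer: 3895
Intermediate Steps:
m(a, k) = k + k² (m(a, k) = k² + k = k + k²)
-41*(-101 + m(-8, -3)) = -41*(-101 - 3*(1 - 3)) = -41*(-101 - 3*(-2)) = -41*(-101 + 6) = -41*(-95) = 3895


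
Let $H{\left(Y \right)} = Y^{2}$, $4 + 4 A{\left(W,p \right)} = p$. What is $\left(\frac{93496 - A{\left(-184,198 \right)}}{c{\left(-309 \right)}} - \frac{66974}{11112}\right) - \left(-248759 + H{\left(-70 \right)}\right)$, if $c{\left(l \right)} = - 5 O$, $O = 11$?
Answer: $\frac{14799479425}{61116} \approx 2.4215 \cdot 10^{5}$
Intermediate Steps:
$A{\left(W,p \right)} = -1 + \frac{p}{4}$
$c{\left(l \right)} = -55$ ($c{\left(l \right)} = \left(-5\right) 11 = -55$)
$\left(\frac{93496 - A{\left(-184,198 \right)}}{c{\left(-309 \right)}} - \frac{66974}{11112}\right) - \left(-248759 + H{\left(-70 \right)}\right) = \left(\frac{93496 - \left(-1 + \frac{1}{4} \cdot 198\right)}{-55} - \frac{66974}{11112}\right) - \left(-248759 + \left(-70\right)^{2}\right) = \left(\left(93496 - \left(-1 + \frac{99}{2}\right)\right) \left(- \frac{1}{55}\right) - \frac{33487}{5556}\right) - \left(-248759 + 4900\right) = \left(\left(93496 - \frac{97}{2}\right) \left(- \frac{1}{55}\right) - \frac{33487}{5556}\right) - -243859 = \left(\left(93496 - \frac{97}{2}\right) \left(- \frac{1}{55}\right) - \frac{33487}{5556}\right) + 243859 = \left(\frac{186895}{2} \left(- \frac{1}{55}\right) - \frac{33487}{5556}\right) + 243859 = \left(- \frac{37379}{22} - \frac{33487}{5556}\right) + 243859 = - \frac{104207219}{61116} + 243859 = \frac{14799479425}{61116}$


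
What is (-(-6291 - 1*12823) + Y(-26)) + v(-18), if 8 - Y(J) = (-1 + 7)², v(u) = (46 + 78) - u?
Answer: 19228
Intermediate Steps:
v(u) = 124 - u
Y(J) = -28 (Y(J) = 8 - (-1 + 7)² = 8 - 1*6² = 8 - 1*36 = 8 - 36 = -28)
(-(-6291 - 1*12823) + Y(-26)) + v(-18) = (-(-6291 - 1*12823) - 28) + (124 - 1*(-18)) = (-(-6291 - 12823) - 28) + (124 + 18) = (-1*(-19114) - 28) + 142 = (19114 - 28) + 142 = 19086 + 142 = 19228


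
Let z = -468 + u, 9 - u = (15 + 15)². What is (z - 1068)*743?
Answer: -1803261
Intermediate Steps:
u = -891 (u = 9 - (15 + 15)² = 9 - 1*30² = 9 - 1*900 = 9 - 900 = -891)
z = -1359 (z = -468 - 891 = -1359)
(z - 1068)*743 = (-1359 - 1068)*743 = -2427*743 = -1803261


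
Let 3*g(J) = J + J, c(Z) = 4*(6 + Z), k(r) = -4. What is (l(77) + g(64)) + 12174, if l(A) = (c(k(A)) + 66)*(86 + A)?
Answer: 72836/3 ≈ 24279.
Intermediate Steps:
c(Z) = 24 + 4*Z
l(A) = 6364 + 74*A (l(A) = ((24 + 4*(-4)) + 66)*(86 + A) = ((24 - 16) + 66)*(86 + A) = (8 + 66)*(86 + A) = 74*(86 + A) = 6364 + 74*A)
g(J) = 2*J/3 (g(J) = (J + J)/3 = (2*J)/3 = 2*J/3)
(l(77) + g(64)) + 12174 = ((6364 + 74*77) + (2/3)*64) + 12174 = ((6364 + 5698) + 128/3) + 12174 = (12062 + 128/3) + 12174 = 36314/3 + 12174 = 72836/3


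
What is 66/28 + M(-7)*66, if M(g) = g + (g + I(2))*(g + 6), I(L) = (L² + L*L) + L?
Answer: -9207/14 ≈ -657.64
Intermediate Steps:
I(L) = L + 2*L² (I(L) = (L² + L²) + L = 2*L² + L = L + 2*L²)
M(g) = g + (6 + g)*(10 + g) (M(g) = g + (g + 2*(1 + 2*2))*(g + 6) = g + (g + 2*(1 + 4))*(6 + g) = g + (g + 2*5)*(6 + g) = g + (g + 10)*(6 + g) = g + (10 + g)*(6 + g) = g + (6 + g)*(10 + g))
66/28 + M(-7)*66 = 66/28 + (60 + (-7)² + 17*(-7))*66 = 66*(1/28) + (60 + 49 - 119)*66 = 33/14 - 10*66 = 33/14 - 660 = -9207/14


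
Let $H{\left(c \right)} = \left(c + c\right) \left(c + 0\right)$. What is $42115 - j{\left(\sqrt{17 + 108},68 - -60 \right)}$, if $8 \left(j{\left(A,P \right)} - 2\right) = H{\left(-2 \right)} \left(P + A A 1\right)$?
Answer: $41860$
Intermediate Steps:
$H{\left(c \right)} = 2 c^{2}$ ($H{\left(c \right)} = 2 c c = 2 c^{2}$)
$j{\left(A,P \right)} = 2 + P + A^{2}$ ($j{\left(A,P \right)} = 2 + \frac{2 \left(-2\right)^{2} \left(P + A A 1\right)}{8} = 2 + \frac{2 \cdot 4 \left(P + A^{2} \cdot 1\right)}{8} = 2 + \frac{8 \left(P + A^{2}\right)}{8} = 2 + \frac{8 P + 8 A^{2}}{8} = 2 + \left(P + A^{2}\right) = 2 + P + A^{2}$)
$42115 - j{\left(\sqrt{17 + 108},68 - -60 \right)} = 42115 - \left(2 + \left(68 - -60\right) + \left(\sqrt{17 + 108}\right)^{2}\right) = 42115 - \left(2 + \left(68 + 60\right) + \left(\sqrt{125}\right)^{2}\right) = 42115 - \left(2 + 128 + \left(5 \sqrt{5}\right)^{2}\right) = 42115 - \left(2 + 128 + 125\right) = 42115 - 255 = 41860$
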